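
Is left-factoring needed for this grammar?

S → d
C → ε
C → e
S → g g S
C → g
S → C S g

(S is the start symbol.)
No, left-factoring is not needed

Left-factoring is needed when two productions for the same non-terminal
share a common prefix on the right-hand side.

Productions for S:
  S → d
  S → g g S
  S → C S g
Productions for C:
  C → ε
  C → e
  C → g

No common prefixes found.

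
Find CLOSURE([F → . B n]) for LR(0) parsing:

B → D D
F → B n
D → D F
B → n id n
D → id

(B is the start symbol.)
{ [B → . D D], [B → . n id n], [D → . D F], [D → . id], [F → . B n] }

To compute CLOSURE, for each item [A → α.Bβ] where B is a non-terminal, add [B → .γ] for all productions B → γ; repeat for the newly added items until nothing changes.

Start with: [F → . B n]
  [F → . B n] has the dot before B: add [B → . D D], [B → . n id n]
  [B → . D D] has the dot before D: add [D → . D F], [D → . id]
No further items can be added.

CLOSURE = { [B → . D D], [B → . n id n], [D → . D F], [D → . id], [F → . B n] }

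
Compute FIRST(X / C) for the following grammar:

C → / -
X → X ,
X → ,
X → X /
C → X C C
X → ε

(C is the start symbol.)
FIRST sets of the non-terminals involved (from the grammar, by fixed-point iteration):
  FIRST(X) = { ',', '/', ε }

To compute FIRST(X / C), process the symbols left to right:
Symbol X is a non-terminal. Add FIRST(X) \ {ε} = { ',', '/' }
X is nullable (ε ∈ FIRST(X)), continue to the next symbol.
Symbol / is a terminal. Add '/' and stop.
FIRST(X / C) = { ',', '/' }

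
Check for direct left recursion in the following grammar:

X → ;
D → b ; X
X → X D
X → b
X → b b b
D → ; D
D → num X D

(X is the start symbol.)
Direct left recursion occurs when N → N α for some non-terminal N (the right-hand side begins with the left-hand side itself).

X → ;: starts with ';'
D → b ; X: starts with b
X → X D: LEFT RECURSIVE (starts with X)
X → b: starts with b
X → b b b: starts with b
D → ; D: starts with ';'
D → num X D: starts with num

The grammar has direct left recursion on: X.

Answer: Yes, X is left-recursive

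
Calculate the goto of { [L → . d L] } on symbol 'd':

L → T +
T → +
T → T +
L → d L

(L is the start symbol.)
{ [L → . T +], [L → . d L], [L → d . L], [T → . +], [T → . T +] }

GOTO(I, 'd') = CLOSURE({ [A → αX.β] : [A → α.Xβ] ∈ I, X = 'd' })

Items with dot before 'd', with the dot advanced:
  [L → . d L] → [L → d . L]
Closure of the advanced items:
  [L → d . L] has the dot before L: add [L → . T +], [L → . d L]
  [L → . T +] has the dot before T: add [T → . +], [T → . T +]

GOTO = { [L → . T +], [L → . d L], [L → d . L], [T → . +], [T → . T +] }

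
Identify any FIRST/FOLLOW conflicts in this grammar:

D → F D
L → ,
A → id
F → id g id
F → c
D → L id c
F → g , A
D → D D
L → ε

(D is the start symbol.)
Nullable non-terminals: L.

L: nullable alternative(s) L → ε; FOLLOW(L) = { 'id' }
  L → ,: FIRST \ {ε} = { ',' } — disjoint from FOLLOW(L)
  L → ε: FIRST \ {ε} = { } — this is the only nullable alternative, skip

A, D, F have no nullable alternative, so no FIRST/FOLLOW check is needed there.

No FIRST/FOLLOW conflicts found.

Answer: No FIRST/FOLLOW conflicts.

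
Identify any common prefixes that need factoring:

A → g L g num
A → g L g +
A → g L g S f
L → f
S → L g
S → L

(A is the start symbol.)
Left-factoring is needed when two productions for the same non-terminal
share a common prefix on the right-hand side.

Productions for A:
  A → g L g num
  A → g L g +
  A → g L g S f
Productions for S:
  S → L g
  S → L

Found common prefix 'g L g' in productions for A
Found common prefix 'L' in productions for S

Answer: Yes, A has productions with common prefix 'g L g'; S has productions with common prefix 'L'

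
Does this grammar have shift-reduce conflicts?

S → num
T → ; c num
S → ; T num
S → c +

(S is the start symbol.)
Augment with S' → S and build the canonical LR(0) collection (I0 = CLOSURE({[S' → . S]}), then GOTO on every symbol after a dot until no new states appear). It has 11 states:
  I0: { [S → . ; T num], [S → . c +], [S → . num], [S' → . S] }  — shift
  I1: { [S → ; . T num], [T → . ; c num] }  — shift
  I2: { [S' → S .] }  — accept
  I3: { [S → c . +] }  — shift
  I4: { [S → num .] }  — reduce
  I5: { [S → c + .] }  — reduce
  I6: { [T → ; . c num] }  — shift
  I7: { [S → ; T . num] }  — shift
  I8: { [S → ; T num .] }  — reduce
  I9: { [T → ; c . num] }  — shift
  I10: { [T → ; c num .] }  — reduce

No state contains both a complete item and a shift item.

Answer: No shift-reduce conflicts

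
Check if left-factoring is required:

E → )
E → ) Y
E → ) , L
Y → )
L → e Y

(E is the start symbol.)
Left-factoring is needed when two productions for the same non-terminal
share a common prefix on the right-hand side.

Productions for E:
  E → )
  E → ) Y
  E → ) , L

Found common prefix ')' in productions for E

Answer: Yes, E has productions with common prefix ')'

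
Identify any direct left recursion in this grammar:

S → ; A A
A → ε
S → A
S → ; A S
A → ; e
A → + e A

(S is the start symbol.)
No direct left recursion

Direct left recursion occurs when N → N α for some non-terminal N (the right-hand side begins with the left-hand side itself).

S → ; A A: starts with ';'
A → ε: starts with ε
S → A: starts with A
S → ; A S: starts with ';'
A → ; e: starts with ';'
A → + e A: starts with '+'

No direct left recursion found.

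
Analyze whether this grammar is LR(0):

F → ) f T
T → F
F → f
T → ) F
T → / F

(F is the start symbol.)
A grammar is LR(0) if no state in the canonical LR(0) collection has:
  - both a shift item (dot before a terminal) and a complete item (shift-reduce conflict), or
  - two or more complete items (reduce-reduce conflict; the accept item [F' → F .] counts as a complete item here).

Augment with F' → F and build the canonical LR(0) collection (I0 = CLOSURE({[F' → . F]}), then GOTO on every symbol after a dot until no new states appear). It has 12 states:
  I0: { [F → . ) f T], [F → . f], [F' → . F] }  — shift
  I1: { [F → ) . f T] }  — shift
  I2: { [F' → F .] }  — accept
  I3: { [F → f .] }  — reduce
  I4: { [F → ) f . T], [F → . ) f T], [F → . f], [T → . ) F], [T → . / F], [T → . F] }  — shift
  I5: { [F → ) . f T], [F → . ) f T], [F → . f], [T → ) . F] }  — shift
  I6: { [F → . ) f T], [F → . f], [T → / . F] }  — shift
  I7: { [T → F .] }  — reduce
  I8: { [F → ) f T .] }  — reduce
  I9: { [T → / F .] }  — reduce
  I10: { [T → ) F .] }  — reduce
  I11: { [F → ) f . T], [F → . ) f T], [F → . f], [F → f .], [T → . ) F], [T → . / F], [T → . F] }  — shift, reduce

Conflict in state I11:
  Shift-reduce conflict between [F → f .] and [F → . ) f T]
So the grammar is NOT LR(0).

Answer: No. Shift-reduce conflict between [F → f .] and [F → . ) f T]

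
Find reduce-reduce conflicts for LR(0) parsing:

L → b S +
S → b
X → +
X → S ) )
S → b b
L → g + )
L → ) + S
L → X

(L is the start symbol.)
Augment with L' → L and build the canonical LR(0) collection (I0 = CLOSURE({[L' → . L]}), then GOTO on every symbol after a dot until no new states appear). It has 19 states:
  I0: { [L → . ) + S], [L → . X], [L → . b S +], [L → . g + )], [L' → . L], [S → . b b], [S → . b], [X → . +], [X → . S ) )] }  — shift
  I1: { [L → ) . + S] }  — shift
  I2: { [X → + .] }  — reduce
  I3: { [L' → L .] }  — accept
  I4: { [X → S . ) )] }  — shift
  I5: { [L → X .] }  — reduce
  I6: { [L → b . S +], [S → . b b], [S → . b], [S → b . b], [S → b .] }  — shift, reduce
  I7: { [L → g . + )] }  — shift
  I8: { [L → g + . )] }  — shift
  I9: { [L → g + ) .] }  — reduce
  I10: { [L → b S . +] }  — shift
  I11: { [S → b . b], [S → b .], [S → b b .] }  — shift, 2 reduces
  I12: { [S → b b .] }  — reduce
  I13: { [L → b S + .] }  — reduce
  I14: { [X → S ) . )] }  — shift
  I15: { [X → S ) ) .] }  — reduce
  I16: { [L → ) + . S], [S → . b b], [S → . b] }  — shift
  I17: { [L → ) + S .] }  — reduce
  I18: { [S → b . b], [S → b .] }  — shift, reduce

I11 contains complete items [S → b .], [S → b b .] — reduce-reduce conflict.

Answer: Yes — I11: [S → b .] vs [S → b b .]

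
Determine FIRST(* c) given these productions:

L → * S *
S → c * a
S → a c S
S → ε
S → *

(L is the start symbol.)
{ '*' }

To compute FIRST(* c), process the symbols left to right:
Symbol * is a terminal. Add '*' and stop.
FIRST(* c) = { '*' }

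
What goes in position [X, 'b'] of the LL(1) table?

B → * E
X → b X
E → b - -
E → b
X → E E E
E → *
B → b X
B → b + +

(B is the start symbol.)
X → b X, X → E E E

To find M[X, 'b'], we find productions for X where 'b' is in the predict set (PREDICT(N → α) = (FIRST(α) \ {ε}) ∪ (FOLLOW(N) if α ⇒* ε)).

Relevant sets:
  FIRST(E) = { '*', 'b' }

X → b X: PREDICT = { 'b' }
  'b' is in predict set, so this production goes in M[X, 'b']
X → E E E: PREDICT = { '*', 'b' }
  'b' is in predict set, so this production goes in M[X, 'b']

M[X, 'b'] = X → b X, X → E E E  (a multiply-defined cell — the grammar is not LL(1))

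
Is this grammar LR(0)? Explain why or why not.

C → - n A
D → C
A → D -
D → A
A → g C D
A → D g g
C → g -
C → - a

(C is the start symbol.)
A grammar is LR(0) if no state in the canonical LR(0) collection has:
  - both a shift item (dot before a terminal) and a complete item (shift-reduce conflict), or
  - two or more complete items (reduce-reduce conflict; the accept item [C' → C .] counts as a complete item here).

Augment with C' → C and build the canonical LR(0) collection (I0 = CLOSURE({[C' → . C]}), then GOTO on every symbol after a dot until no new states appear). It has 18 states:
  I0: { [C → . - a], [C → . - n A], [C → . g -], [C' → . C] }  — shift
  I1: { [C → - . a], [C → - . n A] }  — shift
  I2: { [C' → C .] }  — accept
  I3: { [C → g . -] }  — shift
  I4: { [C → g - .] }  — reduce
  I5: { [C → - a .] }  — reduce
  I6: { [A → . D -], [A → . D g g], [A → . g C D], [C → - n . A], [C → . - a], [C → . - n A], [C → . g -], [D → . A], [D → . C] }  — shift
  I7: { [C → - n A .], [D → A .] }  — 2 reduces
  I8: { [D → C .] }  — reduce
  I9: { [A → D . -], [A → D . g g] }  — shift
  I10: { [A → g . C D], [C → . - a], [C → . - n A], [C → . g -], [C → g . -] }  — shift
  I11: { [C → - . a], [C → - . n A], [C → g - .] }  — shift, reduce
  I12: { [A → . D -], [A → . D g g], [A → . g C D], [A → g C . D], [C → . - a], [C → . - n A], [C → . g -], [D → . A], [D → . C] }  — shift
  I13: { [D → A .] }  — reduce
  I14: { [A → D . -], [A → D . g g], [A → g C D .] }  — shift, reduce
  I15: { [A → D - .] }  — reduce
  I16: { [A → D g . g] }  — shift
  I17: { [A → D g g .] }  — reduce

Conflict in state I7:
  Reduce-reduce conflict: [C → - n A .] and [D → A .]
So the grammar is NOT LR(0).

Answer: No. Reduce-reduce conflict: [C → - n A .] and [D → A .]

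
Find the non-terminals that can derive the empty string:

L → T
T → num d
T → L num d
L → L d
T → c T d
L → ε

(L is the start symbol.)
{ 'L' }

A non-terminal is nullable if it can derive ε (the empty string): either it has an ε-production, or it has a production whose right-hand side consists entirely of nullable non-terminals.

ε-productions: L → ε
So L is immediately nullable.
No further non-terminal can be added: every production for the remaining non-terminals contains a terminal or a non-nullable non-terminal.
Nullable = { 'L' }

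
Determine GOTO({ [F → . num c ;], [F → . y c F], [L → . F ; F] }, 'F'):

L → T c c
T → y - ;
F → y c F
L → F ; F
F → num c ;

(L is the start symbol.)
GOTO(I, 'F') = CLOSURE({ [A → αX.β] : [A → α.Xβ] ∈ I, X = 'F' })

Items with dot before 'F', with the dot advanced:
  [L → . F ; F] → [L → F . ; F]
Closure adds nothing (no advanced item has the dot before a non-terminal).

GOTO = { [L → F . ; F] }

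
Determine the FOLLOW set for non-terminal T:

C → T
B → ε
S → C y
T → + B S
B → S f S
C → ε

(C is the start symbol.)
{ $, 'y' }

To compute FOLLOW(T), find every occurrence of T on a right-hand side N → α T β: add FIRST(β) \ {ε}, and if β is empty or nullable also add FOLLOW(N). Iterate to a fixed point.

In C → T: T is at the end, add FOLLOW(C)

The FOLLOW sets referred to above (computed the same way, to a fixed point):
  FOLLOW(C) = { $, 'y' }

Taking the union: FOLLOW(T) = { $, 'y' }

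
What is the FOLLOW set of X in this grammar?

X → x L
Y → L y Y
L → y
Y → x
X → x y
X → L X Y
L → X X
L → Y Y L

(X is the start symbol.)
To compute FOLLOW(X), find every occurrence of X on a right-hand side N → α X β: add FIRST(β) \ {ε}, and if β is empty or nullable also add FOLLOW(N). Iterate to a fixed point.

X is the start symbol, so $ ∈ FOLLOW(X).
In X → L X Y: X is followed by Y, add FIRST(Y) \ {ε} = { 'x', 'y' }
In L → X X: X is followed by X, add FIRST(X) \ {ε} = { 'x', 'y' }
In L → X X: X is at the end, add FOLLOW(L)

The FOLLOW sets referred to above (computed the same way, to a fixed point):
  FOLLOW(L) = { $, 'x', 'y' }

Taking the union: FOLLOW(X) = { $, 'x', 'y' }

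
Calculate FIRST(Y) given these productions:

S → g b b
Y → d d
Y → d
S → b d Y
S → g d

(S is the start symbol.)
{ 'd' }

To compute FIRST(Y), examine every production with Y on the left-hand side, reading each right-hand side left to right until a non-nullable symbol is reached.

From Y → d d:
  - d is a terminal: add 'd' and stop
From Y → d:
  - d is a terminal: add 'd' and stop

Collecting: FIRST(Y) = { 'd' }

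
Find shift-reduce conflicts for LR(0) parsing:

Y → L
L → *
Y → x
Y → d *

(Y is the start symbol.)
Augment with Y' → Y and build the canonical LR(0) collection (I0 = CLOSURE({[Y' → . Y]}), then GOTO on every symbol after a dot until no new states appear). It has 7 states:
  I0: { [L → . *], [Y → . L], [Y → . d *], [Y → . x], [Y' → . Y] }  — shift
  I1: { [L → * .] }  — reduce
  I2: { [Y → L .] }  — reduce
  I3: { [Y' → Y .] }  — accept
  I4: { [Y → d . *] }  — shift
  I5: { [Y → x .] }  — reduce
  I6: { [Y → d * .] }  — reduce

No state contains both a complete item and a shift item.

Answer: No shift-reduce conflicts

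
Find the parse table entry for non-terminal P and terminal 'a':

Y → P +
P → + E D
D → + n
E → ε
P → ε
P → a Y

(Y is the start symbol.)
P → a Y

To find M[P, 'a'], we find productions for P where 'a' is in the predict set (PREDICT(N → α) = (FIRST(α) \ {ε}) ∪ (FOLLOW(N) if α ⇒* ε)).

Relevant sets:
  FOLLOW(P) = { '+' }

P → + E D: PREDICT = { '+' }
P → ε: PREDICT = { '+' }
P → a Y: PREDICT = { 'a' }
  'a' is in predict set, so this production goes in M[P, 'a']

M[P, 'a'] = P → a Y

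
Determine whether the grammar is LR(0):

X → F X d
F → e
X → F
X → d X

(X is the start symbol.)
No. Shift-reduce conflict between [X → F .] and [F → . e]

A grammar is LR(0) if no state in the canonical LR(0) collection has:
  - both a shift item (dot before a terminal) and a complete item (shift-reduce conflict), or
  - two or more complete items (reduce-reduce conflict; the accept item [X' → X .] counts as a complete item here).

Augment with X' → X and build the canonical LR(0) collection (I0 = CLOSURE({[X' → . X]}), then GOTO on every symbol after a dot until no new states appear). It has 8 states:
  I0: { [F → . e], [X → . F X d], [X → . F], [X → . d X], [X' → . X] }  — shift
  I1: { [F → . e], [X → . F X d], [X → . F], [X → . d X], [X → F . X d], [X → F .] }  — shift, reduce
  I2: { [X' → X .] }  — accept
  I3: { [F → . e], [X → . F X d], [X → . F], [X → . d X], [X → d . X] }  — shift
  I4: { [F → e .] }  — reduce
  I5: { [X → d X .] }  — reduce
  I6: { [X → F X . d] }  — shift
  I7: { [X → F X d .] }  — reduce

Conflict in state I1:
  Shift-reduce conflict between [X → F .] and [F → . e]
So the grammar is NOT LR(0).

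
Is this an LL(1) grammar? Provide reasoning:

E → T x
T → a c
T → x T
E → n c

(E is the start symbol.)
Yes, the grammar is LL(1).

Relevant sets:
  FIRST(T) = { 'a', 'x' }

For E:
  PREDICT(E → T x) = { 'a', 'x' }
  PREDICT(E → n c) = { 'n' }
For T:
  PREDICT(T → a c) = { 'a' }
  PREDICT(T → x T) = { 'x' }

All predict sets are disjoint. The grammar IS LL(1).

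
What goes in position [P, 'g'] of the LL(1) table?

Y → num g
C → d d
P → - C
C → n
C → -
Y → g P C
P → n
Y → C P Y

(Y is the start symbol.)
Empty (error entry)

To find M[P, 'g'], we find productions for P where 'g' is in the predict set (PREDICT(N → α) = (FIRST(α) \ {ε}) ∪ (FOLLOW(N) if α ⇒* ε)).

P → - C: PREDICT = { '-' }
P → n: PREDICT = { 'n' }

M[P, 'g'] is empty (no production applies)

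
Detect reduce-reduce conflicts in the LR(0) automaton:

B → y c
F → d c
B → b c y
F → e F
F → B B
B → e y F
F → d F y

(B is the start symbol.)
A reduce-reduce conflict occurs when an LR(0) state has two complete items [A → α .] and [B → β .] — both call for a reduction, and with no lookahead the parser cannot choose between them.

Augment with B' → B and build the canonical LR(0) collection (I0 = CLOSURE({[B' → . B]}), then GOTO on every symbol after a dot until no new states appear). It has 19 states:
  I0: { [B → . b c y], [B → . e y F], [B → . y c], [B' → . B] }  — shift
  I1: { [B' → B .] }  — accept
  I2: { [B → b . c y] }  — shift
  I3: { [B → e . y F] }  — shift
  I4: { [B → y . c] }  — shift
  I5: { [B → y c .] }  — reduce
  I6: { [B → . b c y], [B → . e y F], [B → . y c], [B → e y . F], [F → . B B], [F → . d F y], [F → . d c], [F → . e F] }  — shift
  I7: { [B → . b c y], [B → . e y F], [B → . y c], [F → B . B] }  — shift
  I8: { [B → e y F .] }  — reduce
  I9: { [B → . b c y], [B → . e y F], [B → . y c], [F → . B B], [F → . d F y], [F → . d c], [F → . e F], [F → d . F y], [F → d . c] }  — shift
  I10: { [B → . b c y], [B → . e y F], [B → . y c], [B → e . y F], [F → . B B], [F → . d F y], [F → . d c], [F → . e F], [F → e . F] }  — shift
  I11: { [F → e F .] }  — reduce
  I12: { [B → . b c y], [B → . e y F], [B → . y c], [B → e y . F], [B → y . c], [F → . B B], [F → . d F y], [F → . d c], [F → . e F] }  — shift
  I13: { [F → d F . y] }  — shift
  I14: { [F → d c .] }  — reduce
  I15: { [F → d F y .] }  — reduce
  I16: { [F → B B .] }  — reduce
  I17: { [B → b c . y] }  — shift
  I18: { [B → b c y .] }  — reduce

No state contains more than one complete item.

Answer: No reduce-reduce conflicts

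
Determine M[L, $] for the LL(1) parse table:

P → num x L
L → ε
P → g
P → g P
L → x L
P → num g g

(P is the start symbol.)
To find M[L, $], we find productions for L where $ is in the predict set (PREDICT(N → α) = (FIRST(α) \ {ε}) ∪ (FOLLOW(N) if α ⇒* ε)).

Relevant sets:
  FOLLOW(L) = { $ }

L → ε: PREDICT = { $ }
  $ is in predict set, so this production goes in M[L, $]
L → x L: PREDICT = { 'x' }

M[L, $] = L → ε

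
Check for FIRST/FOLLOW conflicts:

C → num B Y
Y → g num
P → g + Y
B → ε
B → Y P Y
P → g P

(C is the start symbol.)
Yes. B → Y P Y with FOLLOW(B) on { 'g' }

A FIRST/FOLLOW conflict occurs when a non-terminal N has a nullable alternative N → β (β ⇒* ε) and another alternative N → α with FIRST(α) ∩ FOLLOW(N) ≠ ∅: on such a lookahead the parser cannot decide between expanding α and letting N vanish via β.

Nullable non-terminals: B.
FIRST sets used below: FIRST(Y) = { 'g' }

B: nullable alternative(s) B → ε; FOLLOW(B) = { 'g' }
  B → ε: FIRST \ {ε} = { } — this is the only nullable alternative, skip
  B → Y P Y: FIRST \ {ε} = { 'g' } — overlaps FOLLOW(B) on { 'g' }: CONFLICT

C, P, Y have no nullable alternative, so no FIRST/FOLLOW check is needed there.

So the grammar has 1 FIRST/FOLLOW conflict (marked CONFLICT above).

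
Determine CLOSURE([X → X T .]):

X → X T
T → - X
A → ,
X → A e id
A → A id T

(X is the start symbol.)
{ [X → X T .] }

To compute CLOSURE, for each item [A → α.Bβ] where B is a non-terminal, add [B → .γ] for all productions B → γ; repeat for the newly added items until nothing changes.

Start with: [X → X T .]
The dot is at the end, so nothing is added.

CLOSURE = { [X → X T .] }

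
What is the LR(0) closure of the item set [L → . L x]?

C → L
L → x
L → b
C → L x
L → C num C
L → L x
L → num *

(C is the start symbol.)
To compute CLOSURE, for each item [A → α.Bβ] where B is a non-terminal, add [B → .γ] for all productions B → γ; repeat for the newly added items until nothing changes.

Start with: [L → . L x]
  [L → . L x] has the dot before L: add [L → . x], [L → . b], [L → . C num C], [L → . num *]
  [L → . C num C] has the dot before C: add [C → . L], [C → . L x]
No further items can be added.

CLOSURE = { [C → . L x], [C → . L], [L → . C num C], [L → . L x], [L → . b], [L → . num *], [L → . x] }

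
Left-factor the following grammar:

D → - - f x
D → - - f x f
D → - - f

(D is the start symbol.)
D → - - f D'
D' → x D''
D'' → ε
D'' → f
D' → ε

Left-factoring transforms A → αβ₁ | αβ₂ into A → αA' and A' → β₁ | β₂
(α is the longest common prefix among the alternatives). Repeat until
no nonterminal has two alternatives with a common prefix.

Round 1: D has alternatives sharing prefix '- - f'. Introduce D': D → - - f D'
  Add: D' → x
  Add: D' → x f
  Add: D' → ε

Round 2: D' has alternatives sharing prefix 'x'. Introduce D'': D' → x D''
  Add: D'' → ε
  Add: D'' → f

No remaining common prefixes — done.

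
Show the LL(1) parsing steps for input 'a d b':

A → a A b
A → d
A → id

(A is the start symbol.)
Stack is shown with the top on the left.

Stack    Input    Action
------------------------
A $      a d b $  output A → a A b
a A b $  a d b $  match 'a'
A b $    d b $    output A → d
d b $    d b $    match 'd'
b $      b $      match 'b'
$        $        accept

The string is accepted.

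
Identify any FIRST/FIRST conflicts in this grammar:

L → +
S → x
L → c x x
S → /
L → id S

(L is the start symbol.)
A FIRST/FIRST conflict occurs when two productions N → α and N → β for the same non-terminal have FIRST(α) ∩ FIRST(β) ≠ ∅ (with ε ∈ FIRST of a nullable right-hand side, so two nullable alternatives also conflict).

Productions for L:
  L → +: FIRST = { '+' }
  L → c x x: FIRST = { 'c' }
  L → id S: FIRST = { 'id' }
Productions for S:
  S → x: FIRST = { 'x' }
  S → /: FIRST = { '/' }

All alternatives of each non-terminal have pairwise disjoint FIRST sets.

Answer: No FIRST/FIRST conflicts.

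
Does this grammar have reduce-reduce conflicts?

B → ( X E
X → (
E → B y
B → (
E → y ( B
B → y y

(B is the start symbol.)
No reduce-reduce conflicts

A reduce-reduce conflict occurs when an LR(0) state has two complete items [A → α .] and [B → β .] — both call for a reduction, and with no lookahead the parser cannot choose between them.

Augment with B' → B and build the canonical LR(0) collection (I0 = CLOSURE({[B' → . B]}), then GOTO on every symbol after a dot until no new states appear). It has 13 states:
  I0: { [B → . ( X E], [B → . (], [B → . y y], [B' → . B] }  — shift
  I1: { [B → ( . X E], [B → ( .], [X → . (] }  — shift, reduce
  I2: { [B' → B .] }  — accept
  I3: { [B → y . y] }  — shift
  I4: { [B → y y .] }  — reduce
  I5: { [X → ( .] }  — reduce
  I6: { [B → ( X . E], [B → . ( X E], [B → . (], [B → . y y], [E → . B y], [E → . y ( B] }  — shift
  I7: { [E → B . y] }  — shift
  I8: { [B → ( X E .] }  — reduce
  I9: { [B → y . y], [E → y . ( B] }  — shift
  I10: { [B → . ( X E], [B → . (], [B → . y y], [E → y ( . B] }  — shift
  I11: { [E → y ( B .] }  — reduce
  I12: { [E → B y .] }  — reduce

No state contains more than one complete item.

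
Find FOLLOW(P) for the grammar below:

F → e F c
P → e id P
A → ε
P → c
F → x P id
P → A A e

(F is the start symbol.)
{ 'id' }

In P → e id P: P is at the end; this adds FOLLOW(P) to itself — nothing new
In F → x P id: P is followed by id, add FIRST(id) \ {ε} = { 'id' }

Taking the union: FOLLOW(P) = { 'id' }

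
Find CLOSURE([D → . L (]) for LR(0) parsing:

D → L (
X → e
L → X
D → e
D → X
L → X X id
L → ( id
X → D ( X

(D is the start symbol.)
{ [D → . L (], [D → . X], [D → . e], [L → . ( id], [L → . X X id], [L → . X], [X → . D ( X], [X → . e] }

To compute CLOSURE, for each item [A → α.Bβ] where B is a non-terminal, add [B → .γ] for all productions B → γ; repeat for the newly added items until nothing changes.

Start with: [D → . L (]
  [D → . L (] has the dot before L: add [L → . X], [L → . X X id], [L → . ( id]
  [L → . X] has the dot before X: add [X → . e], [X → . D ( X]
  [X → . D ( X] has the dot before D: add [D → . e], [D → . X]
No further items can be added.

CLOSURE = { [D → . L (], [D → . X], [D → . e], [L → . ( id], [L → . X X id], [L → . X], [X → . D ( X], [X → . e] }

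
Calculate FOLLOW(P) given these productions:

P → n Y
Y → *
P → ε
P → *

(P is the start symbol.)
{ $ }

To compute FOLLOW(P), find every occurrence of P on a right-hand side N → α P β: add FIRST(β) \ {ε}, and if β is empty or nullable also add FOLLOW(N). Iterate to a fixed point.

P is the start symbol, so $ ∈ FOLLOW(P).
P does not occur on any right-hand side.

Taking the union: FOLLOW(P) = { $ }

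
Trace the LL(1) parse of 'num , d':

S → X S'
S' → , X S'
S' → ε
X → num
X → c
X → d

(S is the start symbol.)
LL(1) parsing maintains a stack (initially the start symbol over $) and the input. At each step: if the stack top is a terminal, match it against the current input token; if it is a non-terminal N, replace it with the RHS of M[N, lookahead] (the unique production whose predict set contains the lookahead).

Stack is shown with the top on the left.

Stack     Input      Action
---------------------------
S $       num , d $  output S → X S'
X S' $    num , d $  output X → num
num S' $  num , d $  match 'num'
S' $      , d $      output S' → , X S'
, X S' $  , d $      match ','
X S' $    d $        output X → d
d S' $    d $        match 'd'
S' $      $          output S' → ε
$         $          accept

The string is accepted.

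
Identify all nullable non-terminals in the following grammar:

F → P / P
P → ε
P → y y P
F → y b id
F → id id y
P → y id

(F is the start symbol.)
{ 'P' }

A non-terminal is nullable if it can derive ε (the empty string): either it has an ε-production, or it has a production whose right-hand side consists entirely of nullable non-terminals.

ε-productions: P → ε
So P is immediately nullable.
No further non-terminal can be added: every production for the remaining non-terminals contains a terminal or a non-nullable non-terminal.
Nullable = { 'P' }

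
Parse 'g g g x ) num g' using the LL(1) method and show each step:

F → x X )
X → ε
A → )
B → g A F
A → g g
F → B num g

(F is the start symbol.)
LL(1) parsing maintains a stack (initially the start symbol over $) and the input. At each step: if the stack top is a terminal, match it against the current input token; if it is a non-terminal N, replace it with the RHS of M[N, lookahead] (the unique production whose predict set contains the lookahead).

Stack is shown with the top on the left.

Stack          Input              Action
----------------------------------------
F $            g g g x ) num g $  output F → B num g
B num g $      g g g x ) num g $  output B → g A F
g A F num g $  g g g x ) num g $  match 'g'
A F num g $    g g x ) num g $    output A → g g
g g F num g $  g g x ) num g $    match 'g'
g F num g $    g x ) num g $      match 'g'
F num g $      x ) num g $        output F → x X )
x X ) num g $  x ) num g $        match 'x'
X ) num g $    ) num g $          output X → ε
) num g $      ) num g $          match ')'
num g $        num g $            match 'num'
g $            g $                match 'g'
$              $                  accept

The string is accepted.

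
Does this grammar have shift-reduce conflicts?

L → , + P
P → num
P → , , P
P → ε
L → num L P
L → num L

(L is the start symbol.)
A shift-reduce conflict occurs when an LR(0) state has both:
  - a complete (reduce) item [A → α .] (dot at the end), and
  - a shift item [B → β . c γ] (dot before a terminal).

Augment with L' → L and build the canonical LR(0) collection (I0 = CLOSURE({[L' → . L]}), then GOTO on every symbol after a dot until no new states appear). It has 12 states:
  I0: { [L → . , + P], [L → . num L P], [L → . num L], [L' → . L] }  — shift
  I1: { [L → , . + P] }  — shift
  I2: { [L' → L .] }  — accept
  I3: { [L → . , + P], [L → . num L P], [L → . num L], [L → num . L P], [L → num . L] }  — shift
  I4: { [L → num L . P], [L → num L .], [P → . , , P], [P → . num], [P → .] }  — shift, 2 reduces
  I5: { [P → , . , P] }  — shift
  I6: { [L → num L P .] }  — reduce
  I7: { [P → num .] }  — reduce
  I8: { [P → , , . P], [P → . , , P], [P → . num], [P → .] }  — shift, reduce
  I9: { [P → , , P .] }  — reduce
  I10: { [L → , + . P], [P → . , , P], [P → . num], [P → .] }  — shift, reduce
  I11: { [L → , + P .] }  — reduce

I4 contains reduce items [L → num L .], [P → .] and shift items [P → . , , P], [P → . num] — shift-reduce conflict.
I8 contains reduce item [P → .] and shift items [P → . , , P], [P → . num] — shift-reduce conflict.
I10 contains reduce item [P → .] and shift items [P → . , , P], [P → . num] — shift-reduce conflict.

Answer: Yes — I4: [L → num L .] vs [P → . , , P]; I8: [P → .] vs [P → . , , P]; I10: [P → .] vs [P → . , , P]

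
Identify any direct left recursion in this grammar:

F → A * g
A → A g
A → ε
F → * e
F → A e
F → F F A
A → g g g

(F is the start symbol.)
Direct left recursion occurs when N → N α for some non-terminal N (the right-hand side begins with the left-hand side itself).

F → A * g: starts with A
A → A g: LEFT RECURSIVE (starts with A)
A → ε: starts with ε
F → * e: starts with '*'
F → A e: starts with A
F → F F A: LEFT RECURSIVE (starts with F)
A → g g g: starts with g

The grammar has direct left recursion on: A, F.

Answer: Yes, A, F are left-recursive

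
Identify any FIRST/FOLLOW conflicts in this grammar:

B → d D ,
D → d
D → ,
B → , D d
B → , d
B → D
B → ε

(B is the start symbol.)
No FIRST/FOLLOW conflicts.

A FIRST/FOLLOW conflict occurs when a non-terminal N has a nullable alternative N → β (β ⇒* ε) and another alternative N → α with FIRST(α) ∩ FOLLOW(N) ≠ ∅: on such a lookahead the parser cannot decide between expanding α and letting N vanish via β.

Nullable non-terminals: B.
FIRST sets used below: FIRST(D) = { ',', 'd' }

B: nullable alternative(s) B → ε; FOLLOW(B) = { $ }
  B → d D ,: FIRST \ {ε} = { 'd' } — disjoint from FOLLOW(B)
  B → , D d: FIRST \ {ε} = { ',' } — disjoint from FOLLOW(B)
  B → , d: FIRST \ {ε} = { ',' } — disjoint from FOLLOW(B)
  B → D: FIRST \ {ε} = { ',', 'd' } — disjoint from FOLLOW(B)
  B → ε: FIRST \ {ε} = { } — this is the only nullable alternative, skip

D has no nullable alternative, so no FIRST/FOLLOW check is needed there.

No FIRST/FOLLOW conflicts found.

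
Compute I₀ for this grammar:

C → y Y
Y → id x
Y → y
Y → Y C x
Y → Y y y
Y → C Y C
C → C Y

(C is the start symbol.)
First, augment the grammar with C' → C
I₀ = CLOSURE({ [C' → . C] }):
  [C' → . C] has the dot before C: add [C → . y Y], [C → . C Y]
No further items can be added.

I₀ = { [C → . C Y], [C → . y Y], [C' → . C] }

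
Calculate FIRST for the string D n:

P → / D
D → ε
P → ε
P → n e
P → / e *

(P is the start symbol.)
{ 'n' }

FIRST sets of the non-terminals involved (from the grammar, by fixed-point iteration):
  FIRST(D) = { ε }

To compute FIRST(D n), process the symbols left to right:
Symbol D is a non-terminal. Add FIRST(D) \ {ε} = { }
D is nullable (ε ∈ FIRST(D)), continue to the next symbol.
Symbol n is a terminal. Add 'n' and stop.
FIRST(D n) = { 'n' }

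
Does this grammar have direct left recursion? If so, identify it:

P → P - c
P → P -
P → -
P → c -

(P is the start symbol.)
Yes, P is left-recursive

Direct left recursion occurs when N → N α for some non-terminal N (the right-hand side begins with the left-hand side itself).

P → P - c: LEFT RECURSIVE (starts with P)
P → P -: LEFT RECURSIVE (starts with P)
P → -: starts with '-'
P → c -: starts with c

The grammar has direct left recursion on: P.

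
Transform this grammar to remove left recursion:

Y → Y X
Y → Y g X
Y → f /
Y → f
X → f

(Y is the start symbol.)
Y → f / Y'
Y → f Y'
Y' → X Y'
Y' → g X Y'
Y' → ε
X → f

Y is directly left-recursive. The standard transformation for
  A → A α₁ | ... | A α_m | β₁ | ... | β_n
is
  A  → β₁ A' | ... | β_n A'
  A' → α₁ A' | ... | α_m A' | ε

Y → f / becomes Y → f / Y'
Y → f becomes Y → f Y'
Y → Y X becomes Y' → X Y'
Y → Y g X becomes Y' → g X Y'
Add Y' → ε

Productions for other non-terminals are unchanged:
  X → f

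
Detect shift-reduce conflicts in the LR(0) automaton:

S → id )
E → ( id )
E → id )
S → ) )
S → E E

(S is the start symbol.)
No shift-reduce conflicts

Augment with S' → S and build the canonical LR(0) collection (I0 = CLOSURE({[S' → . S]}), then GOTO on every symbol after a dot until no new states appear). It has 13 states:
  I0: { [E → . ( id )], [E → . id )], [S → . ) )], [S → . E E], [S → . id )], [S' → . S] }  — shift
  I1: { [E → ( . id )] }  — shift
  I2: { [S → ) . )] }  — shift
  I3: { [E → . ( id )], [E → . id )], [S → E . E] }  — shift
  I4: { [S' → S .] }  — accept
  I5: { [E → id . )], [S → id . )] }  — shift
  I6: { [E → id ) .], [S → id ) .] }  — 2 reduces
  I7: { [S → E E .] }  — reduce
  I8: { [E → id . )] }  — shift
  I9: { [E → id ) .] }  — reduce
  I10: { [S → ) ) .] }  — reduce
  I11: { [E → ( id . )] }  — shift
  I12: { [E → ( id ) .] }  — reduce

No state contains both a complete item and a shift item.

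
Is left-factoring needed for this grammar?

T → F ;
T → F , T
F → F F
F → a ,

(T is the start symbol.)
Yes, T has productions with common prefix 'F'

Left-factoring is needed when two productions for the same non-terminal
share a common prefix on the right-hand side.

Productions for T:
  T → F ;
  T → F , T
Productions for F:
  F → F F
  F → a ,

Found common prefix 'F' in productions for T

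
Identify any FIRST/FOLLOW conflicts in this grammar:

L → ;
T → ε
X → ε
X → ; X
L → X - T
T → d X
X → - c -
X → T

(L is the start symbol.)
A FIRST/FOLLOW conflict occurs when a non-terminal N has a nullable alternative N → β (β ⇒* ε) and another alternative N → α with FIRST(α) ∩ FOLLOW(N) ≠ ∅: on such a lookahead the parser cannot decide between expanding α and letting N vanish via β.

Nullable non-terminals: T, X.
FIRST sets used below: FIRST(T) = { 'd', ε }

T: nullable alternative(s) T → ε; FOLLOW(T) = { $, '-' }
  T → ε: FIRST \ {ε} = { } — this is the only nullable alternative, skip
  T → d X: FIRST \ {ε} = { 'd' } — disjoint from FOLLOW(T)

X: nullable alternative(s) X → ε, X → T; FOLLOW(X) = { $, '-' }
  X → ε: FIRST \ {ε} = { } — disjoint from FOLLOW(X)
  X → ; X: FIRST \ {ε} = { ';' } — disjoint from FOLLOW(X)
  X → - c -: FIRST \ {ε} = { '-' } — overlaps FOLLOW(X) on { '-' }: CONFLICT
  X → T: FIRST \ {ε} = { 'd' } — disjoint from FOLLOW(X)

L has no nullable alternative, so no FIRST/FOLLOW check is needed there.

So the grammar has 1 FIRST/FOLLOW conflict (marked CONFLICT above).

Answer: Yes. X → '-' c '-' with FOLLOW(X) on { '-' }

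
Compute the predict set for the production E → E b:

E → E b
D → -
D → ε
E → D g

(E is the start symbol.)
PREDICT(E → E b) = (FIRST(RHS) \ {ε}) ∪ (FOLLOW(E) if ε ∈ FIRST(RHS), i.e. RHS ⇒* ε)
FIRST(E) = { '-', 'g' }
FIRST(E b) = { '-', 'g' }
ε ∉ FIRST(E b), so FOLLOW(E) is not added.
PREDICT(E → E b) = { '-', 'g' }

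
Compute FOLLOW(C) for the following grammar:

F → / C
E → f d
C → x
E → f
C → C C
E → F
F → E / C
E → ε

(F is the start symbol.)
{ $, '/', 'x' }

To compute FOLLOW(C), find every occurrence of C on a right-hand side N → α C β: add FIRST(β) \ {ε}, and if β is empty or nullable also add FOLLOW(N). Iterate to a fixed point.

In F → / C: C is at the end, add FOLLOW(F)
In C → C C: C is followed by C, add FIRST(C) \ {ε} = { 'x' }
In C → C C: C is at the end; this adds FOLLOW(C) to itself — nothing new
In F → E / C: C is at the end, add FOLLOW(F)

The FOLLOW sets referred to above (computed the same way, to a fixed point):
  FOLLOW(F) = { $, '/' }

Taking the union: FOLLOW(C) = { $, '/', 'x' }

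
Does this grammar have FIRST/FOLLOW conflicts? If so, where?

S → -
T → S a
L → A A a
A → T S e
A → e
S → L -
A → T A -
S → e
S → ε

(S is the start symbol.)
A FIRST/FOLLOW conflict occurs when a non-terminal N has a nullable alternative N → β (β ⇒* ε) and another alternative N → α with FIRST(α) ∩ FOLLOW(N) ≠ ∅: on such a lookahead the parser cannot decide between expanding α and letting N vanish via β.

Nullable non-terminals: S.
FIRST sets used below: FIRST(L) = { '-', 'a', 'e' }

S: nullable alternative(s) S → ε; FOLLOW(S) = { $, 'a', 'e' }
  S → -: FIRST \ {ε} = { '-' } — disjoint from FOLLOW(S)
  S → L -: FIRST \ {ε} = { '-', 'a', 'e' } — overlaps FOLLOW(S) on { 'a', 'e' }: CONFLICT
  S → e: FIRST \ {ε} = { 'e' } — overlaps FOLLOW(S) on { 'e' }: CONFLICT
  S → ε: FIRST \ {ε} = { } — this is the only nullable alternative, skip

A, L, T have no nullable alternative, so no FIRST/FOLLOW check is needed there.

So the grammar has 2 FIRST/FOLLOW conflicts (marked CONFLICT above).

Answer: Yes. S → L '-' with FOLLOW(S) on { 'a', 'e' }; S → e with FOLLOW(S) on { 'e' }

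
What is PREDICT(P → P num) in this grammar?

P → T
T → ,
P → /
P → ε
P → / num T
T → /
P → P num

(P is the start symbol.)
PREDICT(P → P num) = (FIRST(RHS) \ {ε}) ∪ (FOLLOW(P) if ε ∈ FIRST(RHS), i.e. RHS ⇒* ε)
FIRST(P) = { ',', '/', 'num', ε }
FIRST(P num) = { ',', '/', 'num' }
ε ∉ FIRST(P num), so FOLLOW(P) is not added.
PREDICT(P → P num) = { ',', '/', 'num' }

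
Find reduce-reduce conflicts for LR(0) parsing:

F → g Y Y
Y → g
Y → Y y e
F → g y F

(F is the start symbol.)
No reduce-reduce conflicts

A reduce-reduce conflict occurs when an LR(0) state has two complete items [A → α .] and [B → β .] — both call for a reduction, and with no lookahead the parser cannot choose between them.

Augment with F' → F and build the canonical LR(0) collection (I0 = CLOSURE({[F' → . F]}), then GOTO on every symbol after a dot until no new states appear). It has 10 states:
  I0: { [F → . g Y Y], [F → . g y F], [F' → . F] }  — shift
  I1: { [F' → F .] }  — accept
  I2: { [F → g . Y Y], [F → g . y F], [Y → . Y y e], [Y → . g] }  — shift
  I3: { [F → g Y . Y], [Y → . Y y e], [Y → . g], [Y → Y . y e] }  — shift
  I4: { [Y → g .] }  — reduce
  I5: { [F → . g Y Y], [F → . g y F], [F → g y . F] }  — shift
  I6: { [F → g y F .] }  — reduce
  I7: { [F → g Y Y .], [Y → Y . y e] }  — shift, reduce
  I8: { [Y → Y y . e] }  — shift
  I9: { [Y → Y y e .] }  — reduce

No state contains more than one complete item.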